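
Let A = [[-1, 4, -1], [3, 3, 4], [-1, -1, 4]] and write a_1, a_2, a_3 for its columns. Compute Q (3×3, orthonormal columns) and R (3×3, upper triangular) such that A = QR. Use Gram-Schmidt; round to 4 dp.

a_1 = (-1, 3, -1); ‖a_1‖ = 3.3166, so q_1 = (-0.3015, 0.9045, -0.3015).
q_1·a_2 = (-0.3015)·4 + 0.9045·3 + (-0.3015)·(-1) = 1.8091.
u_2 = a_2 − 1.8091·q_1 = (4.5455, 1.3636, -0.4545).
‖u_2‖ = 4.7673, so q_2 = (0.9535, 0.2860, -0.0953).
q_1·a_3 = (-0.3015)·(-1) + 0.9045·4 + (-0.3015)·4 = 2.7136; q_2·a_3 = 0.9535·(-1) + 0.2860·4 + (-0.0953)·4 = -0.1907.
u_3 = a_3 − 2.7136·q_1 + 0.1907·q_2 = (0.0000, 1.6000, 4.8000).
‖u_3‖ = 5.0596, so q_3 = (0.0000, 0.3162, 0.9487).

Q = [[-0.3015, 0.9535, 0.0000], [0.9045, 0.2860, 0.3162], [-0.3015, -0.0953, 0.9487]], R = [[3.3166, 1.8091, 2.7136], [0.0000, 4.7673, -0.1907], [0.0000, 0.0000, 5.0596]]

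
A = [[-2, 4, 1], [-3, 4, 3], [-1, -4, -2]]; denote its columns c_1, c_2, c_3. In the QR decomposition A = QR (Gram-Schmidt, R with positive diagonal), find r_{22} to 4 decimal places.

r_{22} = 5.4511

c_1 = (-2, -3, -1); ‖c_1‖ = 3.7417, so q_1 = (-0.5345, -0.8018, -0.2673).
q_1·c_2 = (-0.5345)·4 + (-0.8018)·4 + (-0.2673)·(-4) = -4.2762.
u_2 = c_2 + 4.2762·q_1 = (1.7143, 0.5714, -5.1429).
r_{22} = ‖u_2‖ = 5.4511.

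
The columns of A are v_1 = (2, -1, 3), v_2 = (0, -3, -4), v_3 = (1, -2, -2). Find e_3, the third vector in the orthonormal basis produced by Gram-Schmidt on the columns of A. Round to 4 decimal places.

e_1 = v_1/‖v_1‖ = (2, -1, 3)/3.7417 = (0.5345, -0.2673, 0.8018).
r_{12} = e_1·v_2 = -2.4054.
u_2 = v_2 + 2.4054·e_1 = (1.2857, -3.6429, -2.0714).
‖u_2‖ = 4.3834, so e_2 = (0.2933, -0.8311, -0.4726).
r_{13} = e_1·v_3 = -0.5345; r_{23} = e_2·v_3 = 2.9005.
u_3 = v_3 + 0.5345·e_1 − 2.9005·e_2 = (0.4349, 0.2677, -0.2007).
‖u_3‖ = 0.5487, so e_3 = (0.7926, 0.4878, -0.3658).

e_3 = (0.7926, 0.4878, -0.3658)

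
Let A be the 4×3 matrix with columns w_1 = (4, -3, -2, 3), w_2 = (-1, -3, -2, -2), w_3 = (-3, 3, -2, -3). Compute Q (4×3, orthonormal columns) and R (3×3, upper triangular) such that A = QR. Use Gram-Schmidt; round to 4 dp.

e_1 = w_1/‖w_1‖ = (4, -3, -2, 3)/6.1644 = (0.6489, -0.4867, -0.3244, 0.4867).
r_{12} = e_1·w_2 = 0.4867.
u_2 = w_2 − 0.4867·e_1 = (-1.3158, -2.7632, -1.8421, -2.2368).
‖u_2‖ = 4.2146, so e_2 = (-0.3122, -0.6556, -0.4371, -0.5307).
r_{13} = e_1·w_3 = -4.2178; r_{23} = e_2·w_3 = 1.4361.
u_3 = w_3 + 4.2178·e_1 − 1.4361·e_2 = (0.1852, 1.8889, -2.7407, -0.1852).
‖u_3‖ = 3.3389, so e_3 = (0.0555, 0.5657, -0.8209, -0.0555).

Q = [[0.6489, -0.3122, 0.0555], [-0.4867, -0.6556, 0.5657], [-0.3244, -0.4371, -0.8209], [0.4867, -0.5307, -0.0555]], R = [[6.1644, 0.4867, -4.2178], [0.0000, 4.2146, 1.4361], [0.0000, 0.0000, 3.3389]]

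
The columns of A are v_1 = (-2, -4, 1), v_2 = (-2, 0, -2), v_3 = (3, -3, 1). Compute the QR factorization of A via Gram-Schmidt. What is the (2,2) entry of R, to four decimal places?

e_1 = v_1/‖v_1‖ = (-2, -4, 1)/4.5826 = (-0.4364, -0.8729, 0.2182).
r_{12} = e_1·v_2 = 0.4364.
u_2 = v_2 − 0.4364·e_1 = (-1.8095, 0.3810, -2.0952).
r_{22} = ‖u_2‖ = 2.7946.

r_{22} = 2.7946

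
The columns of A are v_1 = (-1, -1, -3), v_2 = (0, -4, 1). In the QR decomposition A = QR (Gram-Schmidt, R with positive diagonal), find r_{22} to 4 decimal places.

r_{22} = 4.1121

e_1 = v_1/‖v_1‖ = (-1, -1, -3)/3.3166 = (-0.3015, -0.3015, -0.9045).
r_{12} = e_1·v_2 = 0.3015.
u_2 = v_2 − 0.3015·e_1 = (0.0909, -3.9091, 1.2727).
r_{22} = ‖u_2‖ = 4.1121.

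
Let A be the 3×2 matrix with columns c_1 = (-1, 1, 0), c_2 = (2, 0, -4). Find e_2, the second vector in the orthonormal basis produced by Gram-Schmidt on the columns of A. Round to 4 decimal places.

c_1 = (-1, 1, 0); ‖c_1‖ = 1.4142, so e_1 = (-0.7071, 0.7071, 0.0000).
e_1·c_2 = (-0.7071)·2 + 0.7071·0 + 0.0000·(-4) = -1.4142.
u_2 = c_2 + 1.4142·e_1 = (1.0000, 1.0000, -4.0000).
‖u_2‖ = 4.2426, so e_2 = (0.2357, 0.2357, -0.9428).

e_2 = (0.2357, 0.2357, -0.9428)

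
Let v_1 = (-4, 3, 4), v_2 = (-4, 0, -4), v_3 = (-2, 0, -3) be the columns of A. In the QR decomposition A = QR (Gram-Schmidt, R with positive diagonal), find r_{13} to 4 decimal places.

v_1 = (-4, 3, 4); ‖v_1‖ = 6.4031, so q_1 = (-0.6247, 0.4685, 0.6247).
r_{13} = q_1·v_3 = -0.6247.

r_{13} = -0.6247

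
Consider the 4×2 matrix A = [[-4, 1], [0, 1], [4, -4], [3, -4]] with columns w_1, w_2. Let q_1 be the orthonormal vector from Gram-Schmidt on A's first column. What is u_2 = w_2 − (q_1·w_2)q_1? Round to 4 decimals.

u_2 = (-2.1220, 1.0000, -0.8780, -1.6585)

w_1 = (-4, 0, 4, 3); ‖w_1‖ = 6.4031, so q_1 = (-0.6247, 0.0000, 0.6247, 0.4685).
q_1·w_2 = (-0.6247)·1 + 0.0000·1 + 0.6247·(-4) + 0.4685·(-4) = -4.9976.
u_2 = w_2 + 4.9976·q_1 = (-2.1220, 1.0000, -0.8780, -1.6585).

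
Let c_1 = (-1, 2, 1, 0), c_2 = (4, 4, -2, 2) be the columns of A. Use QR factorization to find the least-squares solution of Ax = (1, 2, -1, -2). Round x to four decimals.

q_1 = c_1/‖c_1‖ = (-1, 2, 1, 0)/2.4495 = (-0.4082, 0.8165, 0.4082, 0.0000).
r_{12} = q_1·c_2 = 0.8165.
u_2 = c_2 − 0.8165·q_1 = (4.3333, 3.3333, -2.3333, 2.0000).
‖u_2‖ = 6.2716, so q_2 = (0.6909, 0.5315, -0.3720, 0.3189).
Qᵀb = (0.8165, 1.4882).
Back-substitute: x_2 = 1.4882/6.2716 = 0.2373.
x_1 = (0.8165 − 0.8165·0.2373)/2.4495 = 0.2542.

x = (0.2542, 0.2373)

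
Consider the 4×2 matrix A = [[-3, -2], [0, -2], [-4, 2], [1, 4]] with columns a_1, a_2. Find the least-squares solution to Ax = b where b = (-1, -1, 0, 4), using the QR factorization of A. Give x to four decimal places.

x = (0.2155, 0.6989)

a_1 = (-3, 0, -4, 1); ‖a_1‖ = 5.0990, so q_1 = (-0.5883, 0.0000, -0.7845, 0.1961).
q_1·a_2 = (-0.5883)·(-2) + 0.0000·(-2) + (-0.7845)·2 + 0.1961·4 = 0.3922.
u_2 = a_2 − 0.3922·q_1 = (-1.7692, -2.0000, 2.3077, 3.9231).
‖u_2‖ = 5.2769, so q_2 = (-0.3353, -0.3790, 0.4373, 0.7434).
Qᵀb = (1.3728, 3.6880).
Back-substitute: x_2 = 3.6880/5.2769 = 0.6989.
x_1 = (1.3728 − 0.3922·0.6989)/5.0990 = 0.2155.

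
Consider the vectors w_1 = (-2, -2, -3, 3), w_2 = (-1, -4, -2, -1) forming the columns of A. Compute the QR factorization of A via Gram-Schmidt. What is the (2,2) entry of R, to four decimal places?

r_{22} = 3.9370

q_1 = w_1/‖w_1‖ = (-2, -2, -3, 3)/5.0990 = (-0.3922, -0.3922, -0.5883, 0.5883).
r_{12} = q_1·w_2 = 2.5495.
u_2 = w_2 − 2.5495·q_1 = (0.0000, -3.0000, -0.5000, -2.5000).
r_{22} = ‖u_2‖ = 3.9370.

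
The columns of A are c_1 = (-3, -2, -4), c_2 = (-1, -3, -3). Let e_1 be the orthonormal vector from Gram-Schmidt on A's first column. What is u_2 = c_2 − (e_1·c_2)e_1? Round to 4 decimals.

c_1 = (-3, -2, -4); ‖c_1‖ = 5.3852, so e_1 = (-0.5571, -0.3714, -0.7428).
e_1·c_2 = (-0.5571)·(-1) + (-0.3714)·(-3) + (-0.7428)·(-3) = 3.8996.
u_2 = c_2 − 3.8996·e_1 = (1.1724, -1.5517, -0.1034).

u_2 = (1.1724, -1.5517, -0.1034)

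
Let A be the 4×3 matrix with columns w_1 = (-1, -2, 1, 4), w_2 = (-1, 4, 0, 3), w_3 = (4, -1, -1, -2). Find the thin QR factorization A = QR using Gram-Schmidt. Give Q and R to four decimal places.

q_1 = w_1/‖w_1‖ = (-1, -2, 1, 4)/4.6904 = (-0.2132, -0.4264, 0.2132, 0.8528).
r_{12} = q_1·w_2 = 1.0660.
u_2 = w_2 − 1.0660·q_1 = (-0.7727, 4.4545, -0.2273, 2.0909).
‖u_2‖ = 4.9863, so q_2 = (-0.1550, 0.8933, -0.0456, 0.4193).
r_{13} = q_1·w_3 = -2.3452; r_{23} = q_2·w_3 = -2.3063.
u_3 = w_3 + 2.3452·q_1 + 2.3063·q_2 = (3.1426, 0.0603, -0.6051, 0.9671).
‖u_3‖ = 3.3438, so q_3 = (0.9398, 0.0180, -0.1810, 0.2892).

Q = [[-0.2132, -0.1550, 0.9398], [-0.4264, 0.8933, 0.0180], [0.2132, -0.0456, -0.1810], [0.8528, 0.4193, 0.2892]], R = [[4.6904, 1.0660, -2.3452], [0.0000, 4.9863, -2.3063], [0.0000, 0.0000, 3.3438]]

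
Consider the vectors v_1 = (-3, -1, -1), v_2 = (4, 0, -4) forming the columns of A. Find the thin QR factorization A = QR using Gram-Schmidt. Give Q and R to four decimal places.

Q = [[-0.9045, 0.3553], [-0.3015, -0.1421], [-0.3015, -0.9239]], R = [[3.3166, -2.4121], [0.0000, 5.1168]]

e_1 = v_1/‖v_1‖ = (-3, -1, -1)/3.3166 = (-0.9045, -0.3015, -0.3015).
r_{12} = e_1·v_2 = -2.4121.
u_2 = v_2 + 2.4121·e_1 = (1.8182, -0.7273, -4.7273).
‖u_2‖ = 5.1168, so e_2 = (0.3553, -0.1421, -0.9239).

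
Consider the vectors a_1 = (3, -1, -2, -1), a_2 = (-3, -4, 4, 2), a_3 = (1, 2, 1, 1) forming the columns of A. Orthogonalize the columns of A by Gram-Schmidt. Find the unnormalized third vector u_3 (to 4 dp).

u_3 = (1.4000, 0.7000, 1.2000, 1.1000)

q_1 = a_1/‖a_1‖ = (3, -1, -2, -1)/3.8730 = (0.7746, -0.2582, -0.5164, -0.2582).
r_{12} = q_1·a_2 = -3.8730.
u_2 = a_2 + 3.8730·q_1 = (0.0000, -5.0000, 2.0000, 1.0000).
‖u_2‖ = 5.4772, so q_2 = (0.0000, -0.9129, 0.3651, 0.1826).
r_{13} = q_1·a_3 = -0.5164; r_{23} = q_2·a_3 = -1.2780.
u_3 = a_3 + 0.5164·q_1 + 1.2780·q_2 = (1.4000, 0.7000, 1.2000, 1.1000).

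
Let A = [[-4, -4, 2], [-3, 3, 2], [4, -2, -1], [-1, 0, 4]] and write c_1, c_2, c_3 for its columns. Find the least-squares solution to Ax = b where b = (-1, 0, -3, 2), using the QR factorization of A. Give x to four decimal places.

x = (-0.0768, 0.3422, 0.2925)

e_1 = c_1/‖c_1‖ = (-4, -3, 4, -1)/6.4807 = (-0.6172, -0.4629, 0.6172, -0.1543).
r_{12} = e_1·c_2 = -0.1543.
u_2 = c_2 + 0.1543·e_1 = (-4.0952, 2.9286, -1.9048, -0.0238).
‖u_2‖ = 5.3830, so e_2 = (-0.7608, 0.5440, -0.3539, -0.0044).
r_{13} = e_1·c_3 = -3.3947; r_{23} = e_2·c_3 = -0.0973.
u_3 = c_3 + 3.3947·e_1 + 0.0973·e_2 = (-0.1693, 0.4815, 1.0608, 3.4758).
‖u_3‖ = 3.6697, so e_3 = (-0.0461, 0.1312, 0.2891, 0.9472).
Qᵀb = (-1.5430, 1.8135, 1.0732).
Back-substitute: x_3 = 1.0732/3.6697 = 0.2925.
x_2 = (1.8135 + 0.0973·0.2925)/5.3830 = 0.3422.
x_1 = (-1.5430 + 0.1543·0.3422 + 3.3947·0.2925)/6.4807 = -0.0768.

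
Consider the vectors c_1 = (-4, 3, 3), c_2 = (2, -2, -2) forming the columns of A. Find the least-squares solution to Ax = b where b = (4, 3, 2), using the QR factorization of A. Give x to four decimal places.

c_1 = (-4, 3, 3); ‖c_1‖ = 5.8310, so q_1 = (-0.6860, 0.5145, 0.5145).
q_1·c_2 = (-0.6860)·2 + 0.5145·(-2) + 0.5145·(-2) = -3.4300.
u_2 = c_2 + 3.4300·q_1 = (-0.3529, -0.2353, -0.2353).
‖u_2‖ = 0.4851, so q_2 = (-0.7276, -0.4851, -0.4851).
Qᵀb = (-0.1715, -5.3358).
Back-substitute: x_2 = -5.3358/0.4851 = -11.0000.
x_1 = (-0.1715 + 3.4300·(-11.0000))/5.8310 = -6.5000.

x = (-6.5000, -11.0000)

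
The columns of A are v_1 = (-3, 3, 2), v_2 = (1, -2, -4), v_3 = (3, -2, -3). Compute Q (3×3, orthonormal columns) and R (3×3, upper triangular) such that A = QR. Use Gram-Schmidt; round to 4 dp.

v_1 = (-3, 3, 2); ‖v_1‖ = 4.6904, so q_1 = (-0.6396, 0.6396, 0.4264).
q_1·v_2 = (-0.6396)·1 + 0.6396·(-2) + 0.4264·(-4) = -3.6244.
u_2 = v_2 + 3.6244·q_1 = (-1.3182, 0.3182, -2.4545).
‖u_2‖ = 2.8042, so q_2 = (-0.4701, 0.1135, -0.8753).
q_1·v_3 = (-0.6396)·3 + 0.6396·(-2) + 0.4264·(-3) = -4.4772; q_2·v_3 = (-0.4701)·3 + 0.1135·(-2) + (-0.8753)·(-3) = 0.9888.
u_3 = v_3 + 4.4772·q_1 − 0.9888·q_2 = (0.6012, 0.7514, -0.2254).
‖u_3‖ = 0.9884, so q_3 = (0.6082, 0.7603, -0.2281).

Q = [[-0.6396, -0.4701, 0.6082], [0.6396, 0.1135, 0.7603], [0.4264, -0.8753, -0.2281]], R = [[4.6904, -3.6244, -4.4772], [0.0000, 2.8042, 0.9888], [0.0000, 0.0000, 0.9884]]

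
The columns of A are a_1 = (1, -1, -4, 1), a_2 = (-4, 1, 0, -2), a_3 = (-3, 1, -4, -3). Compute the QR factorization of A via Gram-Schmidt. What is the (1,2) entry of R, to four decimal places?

r_{12} = -1.6059

a_1 = (1, -1, -4, 1); ‖a_1‖ = 4.3589, so q_1 = (0.2294, -0.2294, -0.9177, 0.2294).
r_{12} = q_1·a_2 = -1.6059.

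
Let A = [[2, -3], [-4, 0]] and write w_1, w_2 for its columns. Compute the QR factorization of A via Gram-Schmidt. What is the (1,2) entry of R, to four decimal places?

w_1 = (2, -4); ‖w_1‖ = 4.4721, so q_1 = (0.4472, -0.8944).
r_{12} = q_1·w_2 = -1.3416.

r_{12} = -1.3416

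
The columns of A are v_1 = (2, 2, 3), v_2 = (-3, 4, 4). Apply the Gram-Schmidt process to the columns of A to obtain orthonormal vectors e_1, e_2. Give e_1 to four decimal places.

e_1 = (0.4851, 0.4851, 0.7276)

v_1 = (2, 2, 3); ‖v_1‖ = 4.1231, so e_1 = (0.4851, 0.4851, 0.7276).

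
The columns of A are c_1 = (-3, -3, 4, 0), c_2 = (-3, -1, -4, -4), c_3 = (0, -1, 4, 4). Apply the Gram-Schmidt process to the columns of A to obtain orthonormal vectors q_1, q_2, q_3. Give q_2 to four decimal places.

c_1 = (-3, -3, 4, 0); ‖c_1‖ = 5.8310, so q_1 = (-0.5145, -0.5145, 0.6860, 0.0000).
q_1·c_2 = (-0.5145)·(-3) + (-0.5145)·(-1) + 0.6860·(-4) + 0.0000·(-4) = -0.6860.
u_2 = c_2 + 0.6860·q_1 = (-3.3529, -1.3529, -3.5294, -4.0000).
‖u_2‖ = 6.4443, so q_2 = (-0.5203, -0.2099, -0.5477, -0.6207).

q_2 = (-0.5203, -0.2099, -0.5477, -0.6207)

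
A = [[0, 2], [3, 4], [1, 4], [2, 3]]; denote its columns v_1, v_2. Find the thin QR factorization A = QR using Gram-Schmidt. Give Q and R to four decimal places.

Q = [[0.0000, 0.6193], [0.8018, -0.2212], [0.2673, 0.7520], [0.5345, -0.0442]], R = [[3.7417, 5.8797], [0.0000, 3.2293]]

v_1 = (0, 3, 1, 2); ‖v_1‖ = 3.7417, so e_1 = (0.0000, 0.8018, 0.2673, 0.5345).
e_1·v_2 = 0.0000·2 + 0.8018·4 + 0.2673·4 + 0.5345·3 = 5.8797.
u_2 = v_2 − 5.8797·e_1 = (2.0000, -0.7143, 2.4286, -0.1429).
‖u_2‖ = 3.2293, so e_2 = (0.6193, -0.2212, 0.7520, -0.0442).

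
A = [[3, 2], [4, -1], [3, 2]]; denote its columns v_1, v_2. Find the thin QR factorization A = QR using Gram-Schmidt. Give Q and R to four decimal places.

q_1 = v_1/‖v_1‖ = (3, 4, 3)/5.8310 = (0.5145, 0.6860, 0.5145).
r_{12} = q_1·v_2 = 1.3720.
u_2 = v_2 − 1.3720·q_1 = (1.2941, -1.9412, 1.2941).
‖u_2‖ = 2.6679, so q_2 = (0.4851, -0.7276, 0.4851).

Q = [[0.5145, 0.4851], [0.6860, -0.7276], [0.5145, 0.4851]], R = [[5.8310, 1.3720], [0.0000, 2.6679]]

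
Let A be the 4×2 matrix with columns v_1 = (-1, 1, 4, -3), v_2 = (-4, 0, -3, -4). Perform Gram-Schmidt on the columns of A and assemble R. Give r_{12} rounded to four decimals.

r_{12} = 0.7698

v_1 = (-1, 1, 4, -3); ‖v_1‖ = 5.1962, so q_1 = (-0.1925, 0.1925, 0.7698, -0.5774).
r_{12} = q_1·v_2 = 0.7698.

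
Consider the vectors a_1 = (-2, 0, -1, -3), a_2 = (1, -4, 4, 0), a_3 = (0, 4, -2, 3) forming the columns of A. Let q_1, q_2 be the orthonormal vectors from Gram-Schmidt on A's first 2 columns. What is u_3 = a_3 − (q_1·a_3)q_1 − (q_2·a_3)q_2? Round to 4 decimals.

u_3 = (-0.8732, 0.4507, 0.6690, 0.3592)

a_1 = (-2, 0, -1, -3); ‖a_1‖ = 3.7417, so q_1 = (-0.5345, 0.0000, -0.2673, -0.8018).
q_1·a_2 = (-0.5345)·1 + 0.0000·(-4) + (-0.2673)·4 + (-0.8018)·0 = -1.6036.
u_2 = a_2 + 1.6036·q_1 = (0.1429, -4.0000, 3.5714, -1.2857).
‖u_2‖ = 5.5162, so q_2 = (0.0259, -0.7251, 0.6474, -0.2331).
q_1·a_3 = (-0.5345)·0 + 0.0000·4 + (-0.2673)·(-2) + (-0.8018)·3 = -1.8708; q_2·a_3 = 0.0259·0 + (-0.7251)·4 + 0.6474·(-2) + (-0.2331)·3 = -4.8947.
u_3 = a_3 + 1.8708·q_1 + 4.8947·q_2 = (-0.8732, 0.4507, 0.6690, 0.3592).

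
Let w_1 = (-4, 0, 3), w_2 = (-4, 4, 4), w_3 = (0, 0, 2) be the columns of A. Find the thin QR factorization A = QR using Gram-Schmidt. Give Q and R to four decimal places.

Q = [[-0.8000, 0.1177, 0.5883], [0.0000, 0.9806, -0.1961], [0.6000, 0.1569, 0.7845]], R = [[5.0000, 5.6000, 1.2000], [0.0000, 4.0792, 0.3138], [0.0000, 0.0000, 1.5689]]

q_1 = w_1/‖w_1‖ = (-4, 0, 3)/5.0000 = (-0.8000, 0.0000, 0.6000).
r_{12} = q_1·w_2 = 5.6000.
u_2 = w_2 − 5.6000·q_1 = (0.4800, 4.0000, 0.6400).
‖u_2‖ = 4.0792, so q_2 = (0.1177, 0.9806, 0.1569).
r_{13} = q_1·w_3 = 1.2000; r_{23} = q_2·w_3 = 0.3138.
u_3 = w_3 − 1.2000·q_1 − 0.3138·q_2 = (0.9231, -0.3077, 1.2308).
‖u_3‖ = 1.5689, so q_3 = (0.5883, -0.1961, 0.7845).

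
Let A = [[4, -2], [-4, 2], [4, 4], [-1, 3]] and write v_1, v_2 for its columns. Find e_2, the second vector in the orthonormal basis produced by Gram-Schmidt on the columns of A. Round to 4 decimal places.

e_2 = (-0.3064, 0.3064, 0.7410, 0.5130)

e_1 = v_1/‖v_1‖ = (4, -4, 4, -1)/7.0000 = (0.5714, -0.5714, 0.5714, -0.1429).
r_{12} = e_1·v_2 = -0.4286.
u_2 = v_2 + 0.4286·e_1 = (-1.7551, 1.7551, 4.2449, 2.9388).
‖u_2‖ = 5.7286, so e_2 = (-0.3064, 0.3064, 0.7410, 0.5130).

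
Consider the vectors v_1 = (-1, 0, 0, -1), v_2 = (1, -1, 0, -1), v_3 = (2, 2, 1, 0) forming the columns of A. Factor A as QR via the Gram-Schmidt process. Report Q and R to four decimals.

q_1 = v_1/‖v_1‖ = (-1, 0, 0, -1)/1.4142 = (-0.7071, 0.0000, 0.0000, -0.7071).
r_{12} = q_1·v_2 = 0.0000.
u_2 = v_2 + 0.0000·q_1 = (1.0000, -1.0000, 0.0000, -1.0000).
‖u_2‖ = 1.7321, so q_2 = (0.5774, -0.5774, 0.0000, -0.5774).
r_{13} = q_1·v_3 = -1.4142; r_{23} = q_2·v_3 = 0.0000.
u_3 = v_3 + 1.4142·q_1 + 0.0000·q_2 = (1.0000, 2.0000, 1.0000, -1.0000).
‖u_3‖ = 2.6458, so q_3 = (0.3780, 0.7559, 0.3780, -0.3780).

Q = [[-0.7071, 0.5774, 0.3780], [0.0000, -0.5774, 0.7559], [0.0000, 0.0000, 0.3780], [-0.7071, -0.5774, -0.3780]], R = [[1.4142, 0.0000, -1.4142], [0.0000, 1.7321, 0.0000], [0.0000, 0.0000, 2.6458]]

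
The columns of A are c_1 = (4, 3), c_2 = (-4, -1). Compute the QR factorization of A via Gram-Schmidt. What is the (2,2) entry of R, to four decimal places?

r_{22} = 1.6000

c_1 = (4, 3); ‖c_1‖ = 5.0000, so e_1 = (0.8000, 0.6000).
e_1·c_2 = 0.8000·(-4) + 0.6000·(-1) = -3.8000.
u_2 = c_2 + 3.8000·e_1 = (-0.9600, 1.2800).
r_{22} = ‖u_2‖ = 1.6000.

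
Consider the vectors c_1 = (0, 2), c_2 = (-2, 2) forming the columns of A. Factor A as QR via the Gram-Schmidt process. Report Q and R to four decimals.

Q = [[0.0000, -1.0000], [1.0000, 0.0000]], R = [[2.0000, 2.0000], [0.0000, 2.0000]]

e_1 = c_1/‖c_1‖ = (0, 2)/2.0000 = (0.0000, 1.0000).
r_{12} = e_1·c_2 = 2.0000.
u_2 = c_2 − 2.0000·e_1 = (-2.0000, 0.0000).
‖u_2‖ = 2.0000, so e_2 = (-1.0000, 0.0000).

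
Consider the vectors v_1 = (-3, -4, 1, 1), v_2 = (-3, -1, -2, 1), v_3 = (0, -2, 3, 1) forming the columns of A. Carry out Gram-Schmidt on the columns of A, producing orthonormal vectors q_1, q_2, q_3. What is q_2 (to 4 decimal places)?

v_1 = (-3, -4, 1, 1); ‖v_1‖ = 5.1962, so q_1 = (-0.5774, -0.7698, 0.1925, 0.1925).
q_1·v_2 = (-0.5774)·(-3) + (-0.7698)·(-1) + 0.1925·(-2) + 0.1925·1 = 2.3094.
u_2 = v_2 − 2.3094·q_1 = (-1.6667, 0.7778, -2.4444, 0.5556).
‖u_2‖ = 3.1091, so q_2 = (-0.5361, 0.2502, -0.7862, 0.1787).

q_2 = (-0.5361, 0.2502, -0.7862, 0.1787)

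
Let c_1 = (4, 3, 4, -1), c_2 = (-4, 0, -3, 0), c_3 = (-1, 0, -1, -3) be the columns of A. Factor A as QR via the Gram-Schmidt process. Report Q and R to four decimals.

Q = [[0.6172, -0.5298, 0.0862], [0.4629, 0.7947, -0.2782], [0.6172, -0.1325, -0.1150], [-0.1543, -0.2649, -0.9497]], R = [[6.4807, -4.3205, -0.7715], [0.0000, 2.5166, 1.4570], [0.0000, 0.0000, 2.8778]]

q_1 = c_1/‖c_1‖ = (4, 3, 4, -1)/6.4807 = (0.6172, 0.4629, 0.6172, -0.1543).
r_{12} = q_1·c_2 = -4.3205.
u_2 = c_2 + 4.3205·q_1 = (-1.3333, 2.0000, -0.3333, -0.6667).
‖u_2‖ = 2.5166, so q_2 = (-0.5298, 0.7947, -0.1325, -0.2649).
r_{13} = q_1·c_3 = -0.7715; r_{23} = q_2·c_3 = 1.4570.
u_3 = c_3 + 0.7715·q_1 − 1.4570·q_2 = (0.2481, -0.8008, -0.3308, -2.7331).
‖u_3‖ = 2.8778, so q_3 = (0.0862, -0.2782, -0.1150, -0.9497).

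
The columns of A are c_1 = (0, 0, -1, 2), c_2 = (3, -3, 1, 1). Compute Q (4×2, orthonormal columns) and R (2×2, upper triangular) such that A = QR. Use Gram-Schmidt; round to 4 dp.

Q = [[0.0000, 0.6742], [0.0000, -0.6742], [-0.4472, 0.2697], [0.8944, 0.1348]], R = [[2.2361, 0.4472], [0.0000, 4.4497]]

e_1 = c_1/‖c_1‖ = (0, 0, -1, 2)/2.2361 = (0.0000, 0.0000, -0.4472, 0.8944).
r_{12} = e_1·c_2 = 0.4472.
u_2 = c_2 − 0.4472·e_1 = (3.0000, -3.0000, 1.2000, 0.6000).
‖u_2‖ = 4.4497, so e_2 = (0.6742, -0.6742, 0.2697, 0.1348).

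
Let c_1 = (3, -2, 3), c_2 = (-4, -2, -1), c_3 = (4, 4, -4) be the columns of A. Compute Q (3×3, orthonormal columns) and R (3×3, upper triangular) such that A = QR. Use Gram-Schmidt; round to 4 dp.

e_1 = c_1/‖c_1‖ = (3, -2, 3)/4.6904 = (0.6396, -0.4264, 0.6396).
r_{12} = e_1·c_2 = -2.3452.
u_2 = c_2 + 2.3452·e_1 = (-2.5000, -3.0000, 0.5000).
‖u_2‖ = 3.9370, so e_2 = (-0.6350, -0.7620, 0.1270).
r_{13} = e_1·c_3 = -1.7056; r_{23} = e_2·c_3 = -6.0960.
u_3 = c_3 + 1.7056·e_1 + 6.0960·e_2 = (1.2199, -1.3724, -2.1349).
‖u_3‖ = 2.8160, so e_3 = (0.4332, -0.4874, -0.7581).

Q = [[0.6396, -0.6350, 0.4332], [-0.4264, -0.7620, -0.4874], [0.6396, 0.1270, -0.7581]], R = [[4.6904, -2.3452, -1.7056], [0.0000, 3.9370, -6.0960], [0.0000, 0.0000, 2.8160]]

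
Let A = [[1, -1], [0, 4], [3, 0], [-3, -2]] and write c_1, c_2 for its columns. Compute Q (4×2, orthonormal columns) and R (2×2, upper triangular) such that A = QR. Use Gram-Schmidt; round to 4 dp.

q_1 = c_1/‖c_1‖ = (1, 0, 3, -3)/4.3589 = (0.2294, 0.0000, 0.6882, -0.6882).
r_{12} = q_1·c_2 = 1.1471.
u_2 = c_2 − 1.1471·q_1 = (-1.2632, 4.0000, -0.7895, -1.2105).
‖u_2‖ = 4.4367, so q_2 = (-0.2847, 0.9016, -0.1779, -0.2728).

Q = [[0.2294, -0.2847], [0.0000, 0.9016], [0.6882, -0.1779], [-0.6882, -0.2728]], R = [[4.3589, 1.1471], [0.0000, 4.4367]]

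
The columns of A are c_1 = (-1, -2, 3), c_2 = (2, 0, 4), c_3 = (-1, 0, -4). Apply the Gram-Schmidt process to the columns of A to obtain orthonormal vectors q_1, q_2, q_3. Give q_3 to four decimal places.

q_3 = (0.5963, -0.7454, -0.2981)

c_1 = (-1, -2, 3); ‖c_1‖ = 3.7417, so q_1 = (-0.2673, -0.5345, 0.8018).
q_1·c_2 = (-0.2673)·2 + (-0.5345)·0 + 0.8018·4 = 2.6726.
u_2 = c_2 − 2.6726·q_1 = (2.7143, 1.4286, 1.8571).
‖u_2‖ = 3.5857, so q_2 = (0.7570, 0.3984, 0.5179).
q_1·c_3 = (-0.2673)·(-1) + (-0.5345)·0 + 0.8018·(-4) = -2.9399; q_2·c_3 = 0.7570·(-1) + 0.3984·0 + 0.5179·(-4) = -2.8287.
u_3 = c_3 + 2.9399·q_1 + 2.8287·q_2 = (0.3556, -0.4444, -0.1778).
‖u_3‖ = 0.5963, so q_3 = (0.5963, -0.7454, -0.2981).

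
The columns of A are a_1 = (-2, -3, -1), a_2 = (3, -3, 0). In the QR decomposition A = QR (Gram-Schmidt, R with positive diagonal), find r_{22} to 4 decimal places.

e_1 = a_1/‖a_1‖ = (-2, -3, -1)/3.7417 = (-0.5345, -0.8018, -0.2673).
r_{12} = e_1·a_2 = 0.8018.
u_2 = a_2 − 0.8018·e_1 = (3.4286, -2.3571, 0.2143).
r_{22} = ‖u_2‖ = 4.1662.

r_{22} = 4.1662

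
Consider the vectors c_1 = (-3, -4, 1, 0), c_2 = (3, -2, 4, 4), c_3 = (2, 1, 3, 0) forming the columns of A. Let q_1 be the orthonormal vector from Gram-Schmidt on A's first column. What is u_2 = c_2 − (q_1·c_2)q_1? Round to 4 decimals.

u_2 = (3.3462, -1.5385, 3.8846, 4.0000)

c_1 = (-3, -4, 1, 0); ‖c_1‖ = 5.0990, so q_1 = (-0.5883, -0.7845, 0.1961, 0.0000).
q_1·c_2 = (-0.5883)·3 + (-0.7845)·(-2) + 0.1961·4 + 0.0000·4 = 0.5883.
u_2 = c_2 − 0.5883·q_1 = (3.3462, -1.5385, 3.8846, 4.0000).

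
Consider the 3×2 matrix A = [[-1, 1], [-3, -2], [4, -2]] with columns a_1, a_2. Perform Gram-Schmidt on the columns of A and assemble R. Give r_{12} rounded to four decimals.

r_{12} = -0.5883

a_1 = (-1, -3, 4); ‖a_1‖ = 5.0990, so q_1 = (-0.1961, -0.5883, 0.7845).
r_{12} = q_1·a_2 = -0.5883.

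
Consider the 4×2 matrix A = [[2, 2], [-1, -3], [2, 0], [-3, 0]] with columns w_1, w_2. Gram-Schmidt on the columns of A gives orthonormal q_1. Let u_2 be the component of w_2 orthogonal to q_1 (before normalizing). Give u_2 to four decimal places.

u_2 = (1.2222, -2.6111, -0.7778, 1.1667)

w_1 = (2, -1, 2, -3); ‖w_1‖ = 4.2426, so q_1 = (0.4714, -0.2357, 0.4714, -0.7071).
q_1·w_2 = 0.4714·2 + (-0.2357)·(-3) + 0.4714·0 + (-0.7071)·0 = 1.6499.
u_2 = w_2 − 1.6499·q_1 = (1.2222, -2.6111, -0.7778, 1.1667).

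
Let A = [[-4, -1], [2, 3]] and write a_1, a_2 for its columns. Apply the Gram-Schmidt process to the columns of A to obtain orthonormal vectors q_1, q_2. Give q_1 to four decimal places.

q_1 = (-0.8944, 0.4472)

a_1 = (-4, 2); ‖a_1‖ = 4.4721, so q_1 = (-0.8944, 0.4472).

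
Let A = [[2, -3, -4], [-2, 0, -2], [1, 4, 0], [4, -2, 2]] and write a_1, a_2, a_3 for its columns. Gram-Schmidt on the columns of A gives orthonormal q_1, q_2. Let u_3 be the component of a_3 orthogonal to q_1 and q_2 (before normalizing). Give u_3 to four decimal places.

u_3 = (-3.4752, -1.3728, -1.8496, 1.5136)

a_1 = (2, -2, 1, 4); ‖a_1‖ = 5.0000, so q_1 = (0.4000, -0.4000, 0.2000, 0.8000).
q_1·a_2 = 0.4000·(-3) + (-0.4000)·0 + 0.2000·4 + 0.8000·(-2) = -2.0000.
u_2 = a_2 + 2.0000·q_1 = (-2.2000, -0.8000, 4.4000, -0.4000).
‖u_2‖ = 5.0000, so q_2 = (-0.4400, -0.1600, 0.8800, -0.0800).
q_1·a_3 = 0.4000·(-4) + (-0.4000)·(-2) + 0.2000·0 + 0.8000·2 = 0.8000; q_2·a_3 = (-0.4400)·(-4) + (-0.1600)·(-2) + 0.8800·0 + (-0.0800)·2 = 1.9200.
u_3 = a_3 − 0.8000·q_1 − 1.9200·q_2 = (-3.4752, -1.3728, -1.8496, 1.5136).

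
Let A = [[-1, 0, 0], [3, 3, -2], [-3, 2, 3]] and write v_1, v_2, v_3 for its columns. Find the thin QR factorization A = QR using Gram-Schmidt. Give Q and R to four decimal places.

Q = [[-0.2294, 0.0446, -0.9723], [0.6882, 0.7138, -0.1296], [-0.6882, 0.6989, 0.1945]], R = [[4.3589, 0.6882, -3.4412], [0.0000, 3.5393, 0.6692], [0.0000, 0.0000, 0.8427]]

v_1 = (-1, 3, -3); ‖v_1‖ = 4.3589, so e_1 = (-0.2294, 0.6882, -0.6882).
e_1·v_2 = (-0.2294)·0 + 0.6882·3 + (-0.6882)·2 = 0.6882.
u_2 = v_2 − 0.6882·e_1 = (0.1579, 2.5263, 2.4737).
‖u_2‖ = 3.5393, so e_2 = (0.0446, 0.7138, 0.6989).
e_1·v_3 = (-0.2294)·0 + 0.6882·(-2) + (-0.6882)·3 = -3.4412; e_2·v_3 = 0.0446·0 + 0.7138·(-2) + 0.6989·3 = 0.6692.
u_3 = v_3 + 3.4412·e_1 − 0.6692·e_2 = (-0.8193, -0.1092, 0.1639).
‖u_3‖ = 0.8427, so e_3 = (-0.9723, -0.1296, 0.1945).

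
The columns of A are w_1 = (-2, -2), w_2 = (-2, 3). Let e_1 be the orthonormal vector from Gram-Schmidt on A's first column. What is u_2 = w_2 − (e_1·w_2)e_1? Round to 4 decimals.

u_2 = (-2.5000, 2.5000)

e_1 = w_1/‖w_1‖ = (-2, -2)/2.8284 = (-0.7071, -0.7071).
r_{12} = e_1·w_2 = -0.7071.
u_2 = w_2 + 0.7071·e_1 = (-2.5000, 2.5000).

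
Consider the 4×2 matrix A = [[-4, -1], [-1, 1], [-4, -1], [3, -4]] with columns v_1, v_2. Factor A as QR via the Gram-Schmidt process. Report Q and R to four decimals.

Q = [[-0.6172, -0.3441], [-0.1543, 0.2053], [-0.6172, -0.3441], [0.4629, -0.8491]], R = [[6.4807, -0.7715], [0.0000, 4.2901]]

v_1 = (-4, -1, -4, 3); ‖v_1‖ = 6.4807, so q_1 = (-0.6172, -0.1543, -0.6172, 0.4629).
q_1·v_2 = (-0.6172)·(-1) + (-0.1543)·1 + (-0.6172)·(-1) + 0.4629·(-4) = -0.7715.
u_2 = v_2 + 0.7715·q_1 = (-1.4762, 0.8810, -1.4762, -3.6429).
‖u_2‖ = 4.2901, so q_2 = (-0.3441, 0.2053, -0.3441, -0.8491).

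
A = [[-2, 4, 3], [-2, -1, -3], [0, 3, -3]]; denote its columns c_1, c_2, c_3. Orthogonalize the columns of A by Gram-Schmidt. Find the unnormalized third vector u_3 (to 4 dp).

c_1 = (-2, -2, 0); ‖c_1‖ = 2.8284, so e_1 = (-0.7071, -0.7071, 0.0000).
e_1·c_2 = (-0.7071)·4 + (-0.7071)·(-1) + 0.0000·3 = -2.1213.
u_2 = c_2 + 2.1213·e_1 = (2.5000, -2.5000, 3.0000).
‖u_2‖ = 4.6368, so e_2 = (0.5392, -0.5392, 0.6470).
e_1·c_3 = (-0.7071)·3 + (-0.7071)·(-3) + 0.0000·(-3) = 0.0000; e_2·c_3 = 0.5392·3 + (-0.5392)·(-3) + 0.6470·(-3) = 1.2940.
u_3 = c_3 + 0.0000·e_1 − 1.2940·e_2 = (2.3023, -2.3023, -3.8372).

u_3 = (2.3023, -2.3023, -3.8372)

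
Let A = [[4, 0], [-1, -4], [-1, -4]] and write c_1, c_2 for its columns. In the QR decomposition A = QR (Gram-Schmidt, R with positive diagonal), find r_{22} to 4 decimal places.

r_{22} = 5.3333

c_1 = (4, -1, -1); ‖c_1‖ = 4.2426, so q_1 = (0.9428, -0.2357, -0.2357).
q_1·c_2 = 0.9428·0 + (-0.2357)·(-4) + (-0.2357)·(-4) = 1.8856.
u_2 = c_2 − 1.8856·q_1 = (-1.7778, -3.5556, -3.5556).
r_{22} = ‖u_2‖ = 5.3333.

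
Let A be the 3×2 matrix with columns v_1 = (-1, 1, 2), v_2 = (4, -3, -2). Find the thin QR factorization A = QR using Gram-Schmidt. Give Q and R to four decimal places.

q_1 = v_1/‖v_1‖ = (-1, 1, 2)/2.4495 = (-0.4082, 0.4082, 0.8165).
r_{12} = q_1·v_2 = -4.4907.
u_2 = v_2 + 4.4907·q_1 = (2.1667, -1.1667, 1.6667).
‖u_2‖ = 2.9721, so q_2 = (0.7290, -0.3925, 0.5608).

Q = [[-0.4082, 0.7290], [0.4082, -0.3925], [0.8165, 0.5608]], R = [[2.4495, -4.4907], [0.0000, 2.9721]]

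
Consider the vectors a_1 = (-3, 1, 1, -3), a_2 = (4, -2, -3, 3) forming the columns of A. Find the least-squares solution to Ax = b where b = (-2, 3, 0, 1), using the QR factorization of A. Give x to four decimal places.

e_1 = a_1/‖a_1‖ = (-3, 1, 1, -3)/4.4721 = (-0.6708, 0.2236, 0.2236, -0.6708).
r_{12} = e_1·a_2 = -5.8138.
u_2 = a_2 + 5.8138·e_1 = (0.1000, -0.7000, -1.7000, -0.9000).
‖u_2‖ = 2.0494, so e_2 = (0.0488, -0.3416, -0.8295, -0.4392).
Qᵀb = (1.3416, -1.5614).
Back-substitute: x_2 = -1.5614/2.0494 = -0.7619.
x_1 = (1.3416 + 5.8138·(-0.7619))/4.4721 = -0.6905.

x = (-0.6905, -0.7619)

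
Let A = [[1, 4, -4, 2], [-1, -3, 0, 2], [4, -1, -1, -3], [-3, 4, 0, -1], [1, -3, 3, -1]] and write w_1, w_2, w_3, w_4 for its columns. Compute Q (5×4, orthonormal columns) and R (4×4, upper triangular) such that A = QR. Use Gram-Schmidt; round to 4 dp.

Q = [[0.1890, 0.6540, -0.4060, 0.4682], [-0.1890, -0.5063, -0.6678, -0.1916], [0.7559, 0.1055, 0.0380, -0.6053], [-0.5669, 0.4008, 0.3167, -0.4463], [0.1890, -0.3797, 0.5362, 0.4225]], R = [[5.2915, -2.2678, -0.9449, -1.8898], [0.0000, 6.7718, -3.8606, -0.0422], [0.0000, 0.0000, 3.1943, -3.1145], [0.0000, 0.0000, 0.0000, 2.3930]]

w_1 = (1, -1, 4, -3, 1); ‖w_1‖ = 5.2915, so q_1 = (0.1890, -0.1890, 0.7559, -0.5669, 0.1890).
q_1·w_2 = 0.1890·4 + (-0.1890)·(-3) + 0.7559·(-1) + (-0.5669)·4 + 0.1890·(-3) = -2.2678.
u_2 = w_2 + 2.2678·q_1 = (4.4286, -3.4286, 0.7143, 2.7143, -2.5714).
‖u_2‖ = 6.7718, so q_2 = (0.6540, -0.5063, 0.1055, 0.4008, -0.3797).
q_1·w_3 = 0.1890·(-4) + (-0.1890)·0 + 0.7559·(-1) + (-0.5669)·0 + 0.1890·3 = -0.9449; q_2·w_3 = 0.6540·(-4) + (-0.5063)·0 + 0.1055·(-1) + 0.4008·0 + (-0.3797)·3 = -3.8606.
u_3 = w_3 + 0.9449·q_1 + 3.8606·q_2 = (-1.2967, -2.1332, 0.1215, 1.0117, 1.7126).
‖u_3‖ = 3.1943, so q_3 = (-0.4060, -0.6678, 0.0380, 0.3167, 0.5362).
q_1·w_4 = 0.1890·2 + (-0.1890)·2 + 0.7559·(-3) + (-0.5669)·(-1) + 0.1890·(-1) = -1.8898; q_2·w_4 = 0.6540·2 + (-0.5063)·2 + 0.1055·(-3) + 0.4008·(-1) + (-0.3797)·(-1) = -0.0422; q_3·w_4 = (-0.4060)·2 + (-0.6678)·2 + 0.0380·(-3) + 0.3167·(-1) + 0.5362·(-1) = -3.1145.
u_4 = w_4 + 1.8898·q_1 + 0.0422·q_2 + 3.1145·q_3 = (1.1204, -0.4584, -1.4485, -1.0681, 1.0110).
‖u_4‖ = 2.3930, so q_4 = (0.4682, -0.1916, -0.6053, -0.4463, 0.4225).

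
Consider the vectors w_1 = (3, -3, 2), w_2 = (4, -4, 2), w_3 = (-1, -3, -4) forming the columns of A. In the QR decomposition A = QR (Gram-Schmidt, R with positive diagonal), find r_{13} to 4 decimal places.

r_{13} = -0.4264

w_1 = (3, -3, 2); ‖w_1‖ = 4.6904, so q_1 = (0.6396, -0.6396, 0.4264).
r_{13} = q_1·w_3 = -0.4264.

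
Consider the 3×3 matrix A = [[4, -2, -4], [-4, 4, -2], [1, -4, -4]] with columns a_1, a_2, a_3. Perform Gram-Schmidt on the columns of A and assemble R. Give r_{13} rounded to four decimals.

r_{13} = -2.0889

e_1 = a_1/‖a_1‖ = (4, -4, 1)/5.7446 = (0.6963, -0.6963, 0.1741).
r_{13} = e_1·a_3 = -2.0889.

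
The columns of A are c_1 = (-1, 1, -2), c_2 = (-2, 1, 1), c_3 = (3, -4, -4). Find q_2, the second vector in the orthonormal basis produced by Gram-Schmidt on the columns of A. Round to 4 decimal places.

q_1 = c_1/‖c_1‖ = (-1, 1, -2)/2.4495 = (-0.4082, 0.4082, -0.8165).
r_{12} = q_1·c_2 = 0.4082.
u_2 = c_2 − 0.4082·q_1 = (-1.8333, 0.8333, 1.3333).
‖u_2‖ = 2.4152, so q_2 = (-0.7591, 0.3450, 0.5521).

q_2 = (-0.7591, 0.3450, 0.5521)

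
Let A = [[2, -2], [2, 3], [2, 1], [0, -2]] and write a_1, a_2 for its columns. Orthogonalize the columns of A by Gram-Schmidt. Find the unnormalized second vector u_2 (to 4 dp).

u_2 = (-2.6667, 2.3333, 0.3333, -2.0000)

a_1 = (2, 2, 2, 0); ‖a_1‖ = 3.4641, so q_1 = (0.5774, 0.5774, 0.5774, 0.0000).
q_1·a_2 = 0.5774·(-2) + 0.5774·3 + 0.5774·1 + 0.0000·(-2) = 1.1547.
u_2 = a_2 − 1.1547·q_1 = (-2.6667, 2.3333, 0.3333, -2.0000).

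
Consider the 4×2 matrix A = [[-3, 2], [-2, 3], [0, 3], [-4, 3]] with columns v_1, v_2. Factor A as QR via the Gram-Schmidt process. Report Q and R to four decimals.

Q = [[-0.5571, -0.1447], [-0.3714, 0.4030], [0.0000, 0.8989], [-0.7428, -0.0930]], R = [[5.3852, -4.4567], [0.0000, 3.3374]]

q_1 = v_1/‖v_1‖ = (-3, -2, 0, -4)/5.3852 = (-0.5571, -0.3714, 0.0000, -0.7428).
r_{12} = q_1·v_2 = -4.4567.
u_2 = v_2 + 4.4567·q_1 = (-0.4828, 1.3448, 3.0000, -0.3103).
‖u_2‖ = 3.3374, so q_2 = (-0.1447, 0.4030, 0.8989, -0.0930).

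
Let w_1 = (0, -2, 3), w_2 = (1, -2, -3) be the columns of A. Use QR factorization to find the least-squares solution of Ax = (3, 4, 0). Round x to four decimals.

e_1 = w_1/‖w_1‖ = (0, -2, 3)/3.6056 = (0.0000, -0.5547, 0.8321).
r_{12} = e_1·w_2 = -1.3868.
u_2 = w_2 + 1.3868·e_1 = (1.0000, -2.7692, -1.8462).
‖u_2‖ = 3.4752, so e_2 = (0.2878, -0.7969, -0.5312).
Qᵀb = (-2.2188, -2.3242).
Back-substitute: x_2 = -2.3242/3.4752 = -0.6688.
x_1 = (-2.2188 + 1.3868·(-0.6688))/3.6056 = -0.8726.

x = (-0.8726, -0.6688)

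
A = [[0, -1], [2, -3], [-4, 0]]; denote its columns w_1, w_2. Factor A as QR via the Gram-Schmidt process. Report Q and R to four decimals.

Q = [[0.0000, -0.3492], [0.4472, -0.8381], [-0.8944, -0.4191]], R = [[4.4721, -1.3416], [0.0000, 2.8636]]

w_1 = (0, 2, -4); ‖w_1‖ = 4.4721, so q_1 = (0.0000, 0.4472, -0.8944).
q_1·w_2 = 0.0000·(-1) + 0.4472·(-3) + (-0.8944)·0 = -1.3416.
u_2 = w_2 + 1.3416·q_1 = (-1.0000, -2.4000, -1.2000).
‖u_2‖ = 2.8636, so q_2 = (-0.3492, -0.8381, -0.4191).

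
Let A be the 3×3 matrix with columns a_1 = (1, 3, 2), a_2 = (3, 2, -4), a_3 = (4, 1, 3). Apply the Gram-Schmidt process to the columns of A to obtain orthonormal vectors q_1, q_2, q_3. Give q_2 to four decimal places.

a_1 = (1, 3, 2); ‖a_1‖ = 3.7417, so q_1 = (0.2673, 0.8018, 0.5345).
q_1·a_2 = 0.2673·3 + 0.8018·2 + 0.5345·(-4) = 0.2673.
u_2 = a_2 − 0.2673·q_1 = (2.9286, 1.7857, -4.1429).
‖u_2‖ = 5.3785, so q_2 = (0.5445, 0.3320, -0.7703).

q_2 = (0.5445, 0.3320, -0.7703)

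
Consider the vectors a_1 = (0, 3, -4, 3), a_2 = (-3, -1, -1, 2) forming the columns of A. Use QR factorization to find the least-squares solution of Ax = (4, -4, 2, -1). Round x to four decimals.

a_1 = (0, 3, -4, 3); ‖a_1‖ = 5.8310, so q_1 = (0.0000, 0.5145, -0.6860, 0.5145).
q_1·a_2 = 0.0000·(-3) + 0.5145·(-1) + (-0.6860)·(-1) + 0.5145·2 = 1.2005.
u_2 = a_2 − 1.2005·q_1 = (-3.0000, -1.6176, -0.1765, 1.3824).
‖u_2‖ = 3.6822, so q_2 = (-0.8147, -0.4393, -0.0479, 0.3754).
Qᵀb = (-3.9445, -1.9729).
Back-substitute: x_2 = -1.9729/3.6822 = -0.5358.
x_1 = (-3.9445 − 1.2005·(-0.5358))/5.8310 = -0.5662.

x = (-0.5662, -0.5358)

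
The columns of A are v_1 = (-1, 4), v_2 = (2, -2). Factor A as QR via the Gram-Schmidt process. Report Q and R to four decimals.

Q = [[-0.2425, 0.9701], [0.9701, 0.2425]], R = [[4.1231, -2.4254], [0.0000, 1.4552]]

v_1 = (-1, 4); ‖v_1‖ = 4.1231, so q_1 = (-0.2425, 0.9701).
q_1·v_2 = (-0.2425)·2 + 0.9701·(-2) = -2.4254.
u_2 = v_2 + 2.4254·q_1 = (1.4118, 0.3529).
‖u_2‖ = 1.4552, so q_2 = (0.9701, 0.2425).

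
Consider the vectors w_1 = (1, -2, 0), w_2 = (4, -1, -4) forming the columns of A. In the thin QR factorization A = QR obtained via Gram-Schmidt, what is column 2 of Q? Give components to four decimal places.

q_2 = (0.5512, 0.2756, -0.7875)

q_1 = w_1/‖w_1‖ = (1, -2, 0)/2.2361 = (0.4472, -0.8944, 0.0000).
r_{12} = q_1·w_2 = 2.6833.
u_2 = w_2 − 2.6833·q_1 = (2.8000, 1.4000, -4.0000).
‖u_2‖ = 5.0794, so q_2 = (0.5512, 0.2756, -0.7875).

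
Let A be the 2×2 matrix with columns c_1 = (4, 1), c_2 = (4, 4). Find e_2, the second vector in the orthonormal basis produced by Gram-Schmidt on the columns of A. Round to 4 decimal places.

e_2 = (-0.2425, 0.9701)

c_1 = (4, 1); ‖c_1‖ = 4.1231, so e_1 = (0.9701, 0.2425).
e_1·c_2 = 0.9701·4 + 0.2425·4 = 4.8507.
u_2 = c_2 − 4.8507·e_1 = (-0.7059, 2.8235).
‖u_2‖ = 2.9104, so e_2 = (-0.2425, 0.9701).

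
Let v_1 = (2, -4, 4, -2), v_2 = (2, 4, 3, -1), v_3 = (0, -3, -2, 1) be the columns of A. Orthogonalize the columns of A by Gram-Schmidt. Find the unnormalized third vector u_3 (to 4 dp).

v_1 = (2, -4, 4, -2); ‖v_1‖ = 6.3246, so e_1 = (0.3162, -0.6325, 0.6325, -0.3162).
e_1·v_2 = 0.3162·2 + (-0.6325)·4 + 0.6325·3 + (-0.3162)·(-1) = 0.3162.
u_2 = v_2 − 0.3162·e_1 = (1.9000, 4.2000, 2.8000, -0.9000).
‖u_2‖ = 5.4681, so e_2 = (0.3475, 0.7681, 0.5121, -0.1646).
e_1·v_3 = 0.3162·0 + (-0.6325)·(-3) + 0.6325·(-2) + (-0.3162)·1 = 0.3162; e_2·v_3 = 0.3475·0 + 0.7681·(-3) + 0.5121·(-2) + (-0.1646)·1 = -3.4930.
u_3 = v_3 − 0.3162·e_1 + 3.4930·e_2 = (1.1137, -0.1171, -0.4114, 0.5251).

u_3 = (1.1137, -0.1171, -0.4114, 0.5251)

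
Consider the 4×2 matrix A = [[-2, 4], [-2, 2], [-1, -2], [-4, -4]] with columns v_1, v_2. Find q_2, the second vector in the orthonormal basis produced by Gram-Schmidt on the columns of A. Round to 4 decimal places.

q_1 = v_1/‖v_1‖ = (-2, -2, -1, -4)/5.0000 = (-0.4000, -0.4000, -0.2000, -0.8000).
r_{12} = q_1·v_2 = 1.2000.
u_2 = v_2 − 1.2000·q_1 = (4.4800, 2.4800, -1.7600, -3.0400).
‖u_2‖ = 6.2097, so q_2 = (0.7215, 0.3994, -0.2834, -0.4896).

q_2 = (0.7215, 0.3994, -0.2834, -0.4896)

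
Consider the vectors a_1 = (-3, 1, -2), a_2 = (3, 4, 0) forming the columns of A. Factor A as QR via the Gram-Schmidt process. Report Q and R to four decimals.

Q = [[-0.8018, 0.4003], [0.2673, 0.9043], [-0.5345, -0.1482]], R = [[3.7417, -1.3363], [0.0000, 4.8181]]

a_1 = (-3, 1, -2); ‖a_1‖ = 3.7417, so e_1 = (-0.8018, 0.2673, -0.5345).
e_1·a_2 = (-0.8018)·3 + 0.2673·4 + (-0.5345)·0 = -1.3363.
u_2 = a_2 + 1.3363·e_1 = (1.9286, 4.3571, -0.7143).
‖u_2‖ = 4.8181, so e_2 = (0.4003, 0.9043, -0.1482).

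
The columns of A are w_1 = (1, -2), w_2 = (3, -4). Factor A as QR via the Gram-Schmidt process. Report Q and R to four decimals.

q_1 = w_1/‖w_1‖ = (1, -2)/2.2361 = (0.4472, -0.8944).
r_{12} = q_1·w_2 = 4.9193.
u_2 = w_2 − 4.9193·q_1 = (0.8000, 0.4000).
‖u_2‖ = 0.8944, so q_2 = (0.8944, 0.4472).

Q = [[0.4472, 0.8944], [-0.8944, 0.4472]], R = [[2.2361, 4.9193], [0.0000, 0.8944]]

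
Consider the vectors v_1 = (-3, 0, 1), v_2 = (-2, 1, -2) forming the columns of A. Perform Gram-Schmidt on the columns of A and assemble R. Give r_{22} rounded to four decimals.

v_1 = (-3, 0, 1); ‖v_1‖ = 3.1623, so e_1 = (-0.9487, 0.0000, 0.3162).
e_1·v_2 = (-0.9487)·(-2) + 0.0000·1 + 0.3162·(-2) = 1.2649.
u_2 = v_2 − 1.2649·e_1 = (-0.8000, 1.0000, -2.4000).
r_{22} = ‖u_2‖ = 2.7203.

r_{22} = 2.7203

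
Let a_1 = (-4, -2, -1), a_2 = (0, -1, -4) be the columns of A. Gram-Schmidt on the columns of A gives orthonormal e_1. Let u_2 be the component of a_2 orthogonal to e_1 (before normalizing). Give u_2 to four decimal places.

a_1 = (-4, -2, -1); ‖a_1‖ = 4.5826, so e_1 = (-0.8729, -0.4364, -0.2182).
e_1·a_2 = (-0.8729)·0 + (-0.4364)·(-1) + (-0.2182)·(-4) = 1.3093.
u_2 = a_2 − 1.3093·e_1 = (1.1429, -0.4286, -3.7143).

u_2 = (1.1429, -0.4286, -3.7143)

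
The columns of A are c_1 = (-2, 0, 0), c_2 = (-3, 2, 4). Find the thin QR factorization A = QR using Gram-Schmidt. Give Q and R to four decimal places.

c_1 = (-2, 0, 0); ‖c_1‖ = 2.0000, so q_1 = (-1.0000, 0.0000, 0.0000).
q_1·c_2 = (-1.0000)·(-3) + 0.0000·2 + 0.0000·4 = 3.0000.
u_2 = c_2 − 3.0000·q_1 = (0.0000, 2.0000, 4.0000).
‖u_2‖ = 4.4721, so q_2 = (0.0000, 0.4472, 0.8944).

Q = [[-1.0000, 0.0000], [0.0000, 0.4472], [0.0000, 0.8944]], R = [[2.0000, 3.0000], [0.0000, 4.4721]]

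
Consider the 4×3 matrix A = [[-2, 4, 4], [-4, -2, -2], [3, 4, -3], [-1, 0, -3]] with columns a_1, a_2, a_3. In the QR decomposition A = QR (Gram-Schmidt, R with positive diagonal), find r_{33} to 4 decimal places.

e_1 = a_1/‖a_1‖ = (-2, -4, 3, -1)/5.4772 = (-0.3651, -0.7303, 0.5477, -0.1826).
r_{12} = e_1·a_2 = 2.1909.
u_2 = a_2 − 2.1909·e_1 = (4.8000, -0.4000, 2.8000, 0.4000).
‖u_2‖ = 5.5857, so e_2 = (0.8593, -0.0716, 0.5013, 0.0716).
r_{13} = e_1·a_3 = -1.0954; r_{23} = e_2·a_3 = 1.8619.
u_3 = a_3 + 1.0954·e_1 − 1.8619·e_2 = (2.0000, -2.6667, -3.3333, -3.3333).
r_{33} = ‖u_3‖ = 5.7735.

r_{33} = 5.7735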